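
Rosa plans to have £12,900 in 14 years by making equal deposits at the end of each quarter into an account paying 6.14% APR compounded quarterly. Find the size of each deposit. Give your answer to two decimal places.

Periodic rate i = 0.0614/4 = 0.01535; n = 14 × 4 = 56 periods.
FV-annuity factor = 87.741954; PMT = 12900 / 87.741954 = 147.0220

£147.02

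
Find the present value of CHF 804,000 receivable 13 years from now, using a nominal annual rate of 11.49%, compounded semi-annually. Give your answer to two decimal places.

CHF 188,148.24

Periodic rate i = 0.1149/2 = 0.05745; n = 13 × 2 = 26 periods.
PV = 804,000 / (1 + 0.05745)^26 = 804,000 / 4.273226 = 188,148.2437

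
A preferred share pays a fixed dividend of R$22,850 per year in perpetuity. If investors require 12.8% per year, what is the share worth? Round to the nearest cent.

PV = C/r = 22850/0.128 = 178,515.6250

R$178,515.62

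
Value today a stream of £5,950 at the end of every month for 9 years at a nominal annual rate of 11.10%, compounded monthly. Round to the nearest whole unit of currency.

i = 0.111/12 = 0.00925 per month; n = 9·12 = 108.
PV = 5950 × [1 − (1+0.00925)^(−108)] / 0.00925 = 5950 × 68.114334 = 405,280.2845

£405,280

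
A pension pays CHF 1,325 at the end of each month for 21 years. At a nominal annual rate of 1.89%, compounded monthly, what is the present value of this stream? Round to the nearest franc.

With 12 periods per year: i = 0.001575, n = 252.
PV = PMT · [1 − (1+i)^(−n)] / i = 1325 · 207.865880 = 275,422.2904

CHF 275,422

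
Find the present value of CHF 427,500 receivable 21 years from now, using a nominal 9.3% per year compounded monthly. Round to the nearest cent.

CHF 61,098.25

i = 0.093/12 = 0.00775 per month; n = 21·12 = 252.
Discount factor = (1+0.00775)^(−252) = 0.142920; PV = 427,500 × 0.142920 = 61,098.2539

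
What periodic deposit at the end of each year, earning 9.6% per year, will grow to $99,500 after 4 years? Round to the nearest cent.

PMT = 99500 / ( [(1+0.096)^4 − 1] / 0.096 ) = 99500 / 4.613749 = 21,565.9772

$21,565.98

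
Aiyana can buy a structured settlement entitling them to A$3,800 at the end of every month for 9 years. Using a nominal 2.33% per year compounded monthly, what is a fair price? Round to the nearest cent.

With 12 periods per year: i = 0.00194167, n = 108.
PV = PMT · [1 − (1+i)^(−n)] / i = 3800 · 97.343005 = 369,903.4181

A$369,903.42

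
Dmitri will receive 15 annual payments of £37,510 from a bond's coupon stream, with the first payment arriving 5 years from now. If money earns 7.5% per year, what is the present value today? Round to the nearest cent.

Value one period before first payment (t=4): 37510 × [1 − (1+0.075)^(−15)] / 0.075 = 37510 × 8.827120 = 331,105.2616
PV₀ = 331,105.2616 / (1+0.075)^4 = 331,105.2616 / 1.335469 = 247,931.7953

£247,931.80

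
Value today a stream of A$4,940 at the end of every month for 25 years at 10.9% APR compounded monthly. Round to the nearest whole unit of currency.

i = 0.109/12 = 0.00908333 per month; n = 25·12 = 300.
PV = 4940 × [1 − (1+0.00908333)^(−300)] / 0.00908333 = 4940 × 102.786330 = 507,764.4682

A$507,764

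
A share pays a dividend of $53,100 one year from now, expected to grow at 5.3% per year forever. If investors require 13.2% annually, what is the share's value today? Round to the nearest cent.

$672,151.90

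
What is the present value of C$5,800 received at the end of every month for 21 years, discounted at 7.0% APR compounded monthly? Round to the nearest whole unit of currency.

With 12 periods per year: i = 0.00583333, n = 252.
Annuity factor a(252|0.00583333) = 131.844073; PV = 5800 × 131.844073 = 764,695.6239

C$764,696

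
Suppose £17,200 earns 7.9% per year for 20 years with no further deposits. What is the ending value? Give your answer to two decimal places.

FV = PV·(1+i)^n = 17,200 × 4.575398 = 78,696.8484

£78,696.85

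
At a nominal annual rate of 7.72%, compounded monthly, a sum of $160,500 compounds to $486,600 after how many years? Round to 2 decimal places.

14.41 years

Periodic rate i = 0.0772/12 = 0.00643333.
n = ln(486600/160500) / ln(1+0.00643333) = ln(3.03178) / 0.006413 = 172.9605 months
= 172.9605/12 years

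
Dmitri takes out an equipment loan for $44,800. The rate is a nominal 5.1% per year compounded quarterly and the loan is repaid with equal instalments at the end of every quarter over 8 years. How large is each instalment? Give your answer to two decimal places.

With 4 periods per year: i = 0.01275, n = 32.
PMT = 44800 / ( [1 − (1+0.01275)^(−32)] / 0.01275 ) = 44800 / 26.141479 = 1,713.7515

$1,713.75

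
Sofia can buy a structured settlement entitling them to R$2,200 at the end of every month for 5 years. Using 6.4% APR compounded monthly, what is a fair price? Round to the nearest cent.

R$112,708.71

With 12 periods per year: i = 0.00533333, n = 60.
PV = 2200 × [1 − (1+0.00533333)^(−60)] / 0.00533333 = 2200 × 51.231234 = 112,708.7146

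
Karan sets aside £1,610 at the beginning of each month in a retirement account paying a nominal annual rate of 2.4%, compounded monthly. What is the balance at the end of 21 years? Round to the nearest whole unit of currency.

Periodic rate i = 0.024/12 = 0.002; n = 21 × 12 = 252 periods.
FV = 1610 × [(1+0.002)^252 − 1] / 0.002 × (1+i) = 1610 × 327.902695 = 527,923.3392
(annuity-due: payments at period start, so ×(1+i).)

£527,923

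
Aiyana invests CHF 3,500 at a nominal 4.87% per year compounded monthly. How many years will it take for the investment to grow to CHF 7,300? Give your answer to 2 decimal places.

15.13 years

Periodic rate i = 0.0487/12 = 0.00405833.
(1+i)^n = 7300/3500 = 2.08571, so n = ln 2.08571 / ln 1.00406 = 181.5036 months
= 181.5036/12 years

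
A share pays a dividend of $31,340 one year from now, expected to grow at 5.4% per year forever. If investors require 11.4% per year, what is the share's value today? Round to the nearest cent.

$522,333.33

PV = PMT / (i − g) = 31340 / (0.114 − 0.054) = 31340 / 0.060000 = 522,333.3333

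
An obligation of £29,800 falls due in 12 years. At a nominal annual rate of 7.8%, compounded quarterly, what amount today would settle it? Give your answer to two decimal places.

£11,793.13

With 4 periods per year: i = 0.0195, n = 48.
Discount factor = (1+0.0195)^(−48) = 0.395743; PV = 29,800 × 0.395743 = 11,793.1336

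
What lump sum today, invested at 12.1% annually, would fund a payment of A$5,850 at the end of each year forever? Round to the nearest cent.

PV = C/r = 5850/0.121 = 48,347.1074

A$48,347.11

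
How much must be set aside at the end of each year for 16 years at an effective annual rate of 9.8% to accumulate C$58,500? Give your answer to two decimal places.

C$1,655.45

PMT = 58500 / ( [(1+0.098)^16 − 1] / 0.098 ) = 58500 / 35.337842 = 1,655.4492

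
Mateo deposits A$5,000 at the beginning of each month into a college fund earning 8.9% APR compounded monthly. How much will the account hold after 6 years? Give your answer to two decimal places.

Periodic rate i = 0.089/12 = 0.00741667; n = 6 × 12 = 72 periods.
FV = 5000 × [(1+0.00741667)^72 − 1] / 0.00741667 × (1+i) = 5000 × 95.405814 = 477,029.0678
(annuity-due: payments at period start, so ×(1+i).)

A$477,029.07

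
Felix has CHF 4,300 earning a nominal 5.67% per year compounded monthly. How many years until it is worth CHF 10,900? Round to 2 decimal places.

16.44 years

Periodic rate i = 0.0567/12 = 0.004725.
(1+i)^n = 10900/4300 = 2.53488, so n = ln 2.53488 / ln 1.00473 = 197.3214 months
= 197.3214/12 years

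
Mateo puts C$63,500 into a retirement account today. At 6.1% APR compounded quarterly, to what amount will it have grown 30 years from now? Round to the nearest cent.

i = 0.061/4 = 0.01525 per quarter; n = 30·4 = 120.
63,500 × (1+0.01525)^120 = 63,500 × 6.148367 = 390,421.3014

C$390,421.30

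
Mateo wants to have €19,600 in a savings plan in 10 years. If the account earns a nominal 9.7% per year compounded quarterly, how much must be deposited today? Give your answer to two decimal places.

€7,516.53

With 4 periods per year: i = 0.02425, n = 40.
Discount factor = (1+0.02425)^(−40) = 0.383496; PV = 19,600 × 0.383496 = 7,516.5260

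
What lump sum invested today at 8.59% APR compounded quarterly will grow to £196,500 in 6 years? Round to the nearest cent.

With 4 periods per year: i = 0.021475, n = 24.
Discount factor = (1+0.021475)^(−24) = 0.600529; PV = 196,500 × 0.600529 = 118,004.0049

£118,004.00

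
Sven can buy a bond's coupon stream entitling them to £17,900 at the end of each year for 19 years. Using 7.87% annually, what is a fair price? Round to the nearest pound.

£173,524

Annuity factor a(19|0.0787) = 9.694082; PV = 17900 × 9.694082 = 173,524.0706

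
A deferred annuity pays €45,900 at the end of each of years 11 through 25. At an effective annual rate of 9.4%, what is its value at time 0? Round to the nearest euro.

Value one period before first payment (t=10): 45900 × [1 − (1+0.094)^(−15)] / 0.094 = 45900 × 7.873825 = 361,408.5722
PV₀ = 361,408.5722 / (1+0.094)^10 = 361,408.5722 / 2.455688 = 147,172.0127

€147,172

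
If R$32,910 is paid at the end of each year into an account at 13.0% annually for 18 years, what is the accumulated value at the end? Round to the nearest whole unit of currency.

FV = PMT · [(1+i)^n − 1] / i = 32910 · 61.725138 = 2,031,374.2980

R$2,031,374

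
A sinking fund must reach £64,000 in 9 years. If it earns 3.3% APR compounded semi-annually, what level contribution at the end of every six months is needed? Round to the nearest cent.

£3,082.69

Periodic rate i = 0.033/2 = 0.0165; n = 9 × 2 = 18 periods.
FV-annuity factor = 20.761060; PMT = 64000 / 20.761060 = 3,082.6942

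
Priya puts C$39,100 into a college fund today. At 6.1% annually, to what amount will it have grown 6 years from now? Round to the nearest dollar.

C$55,779

FV = PV·(1+i)^n = 39,100 × 1.426567 = 55,778.7864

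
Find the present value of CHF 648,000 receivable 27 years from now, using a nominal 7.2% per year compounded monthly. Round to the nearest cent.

CHF 93,288.75

i = 0.072/12 = 0.006 per month; n = 27·12 = 324.
PV = 648,000 / (1 + 0.006)^324 = 648,000 / 6.946176 = 93,288.7454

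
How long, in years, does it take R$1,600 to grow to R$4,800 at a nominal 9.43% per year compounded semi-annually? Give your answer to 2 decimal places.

11.92 years

Periodic rate i = 0.0943/2 = 0.04715.
n = ln(4800/1600) / ln(1+0.04715) = ln(3.00000) / 0.046072 = 23.8455 half-years
= 23.8455/2 years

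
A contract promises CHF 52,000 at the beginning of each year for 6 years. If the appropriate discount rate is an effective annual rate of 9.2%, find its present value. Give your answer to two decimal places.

PV = PMT · [1 − (1+i)^(−n)] / i × (1+i) = 52000 · 4.869550 = 253,216.6028
(annuity-due: payments at period start, so ×(1+i).)

CHF 253,216.60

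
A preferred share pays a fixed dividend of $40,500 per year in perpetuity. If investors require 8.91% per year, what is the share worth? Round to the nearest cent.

PV = PMT / i = 40500 / 0.0891 = 454,545.4545

$454,545.45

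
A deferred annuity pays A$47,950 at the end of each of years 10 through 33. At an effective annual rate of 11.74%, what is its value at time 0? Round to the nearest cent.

A$139,921.21

Value one period before first payment (t=9): 47950 × [1 − (1+0.1174)^(−24)] / 0.1174 = 47950 × 7.924520 = 379,980.7279
Discount back 9 years: 379,980.7279 × (1+0.1174)^(−9) = 379,980.7279 × 0.368232 = 139,921.2148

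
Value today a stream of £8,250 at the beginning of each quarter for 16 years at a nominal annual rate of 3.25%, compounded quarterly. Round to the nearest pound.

Periodic rate i = 0.0325/4 = 0.008125; n = 16 × 4 = 64 periods.
PV = 8250 × [1 − (1+0.008125)^(−64)] / 0.008125 × (1+i) = 8250 × 50.155488 = 413,782.7722
Payments are at the start of each period, so multiply by (1+i).

£413,783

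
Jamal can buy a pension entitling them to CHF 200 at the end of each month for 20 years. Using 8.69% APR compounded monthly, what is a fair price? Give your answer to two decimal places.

CHF 22,730.22

i = 0.0869/12 = 0.00724167 per month; n = 20·12 = 240.
PV = PMT · [1 − (1+i)^(−n)] / i = 200 · 113.651089 = 22,730.2178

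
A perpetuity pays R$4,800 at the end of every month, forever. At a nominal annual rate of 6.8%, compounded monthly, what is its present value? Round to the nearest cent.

Periodic rate i = 0.068/12 = 0.00566667.
PV = PMT / i = 4800 / 0.00566667 = 847,058.8235

R$847,058.82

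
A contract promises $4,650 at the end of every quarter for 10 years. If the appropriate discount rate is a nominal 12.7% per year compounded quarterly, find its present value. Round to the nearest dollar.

$104,507

With 4 periods per year: i = 0.03175, n = 40.
Annuity factor a(40|0.03175) = 22.474596; PV = 4650 × 22.474596 = 104,506.8710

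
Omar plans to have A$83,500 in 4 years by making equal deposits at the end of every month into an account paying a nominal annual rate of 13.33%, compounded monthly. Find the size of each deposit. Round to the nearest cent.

Periodic rate i = 0.1333/12 = 0.0111083; n = 4 × 12 = 48 periods.
FV-annuity factor = 62.959449; PMT = 83500 / 62.959449 = 1,326.2505

A$1,326.25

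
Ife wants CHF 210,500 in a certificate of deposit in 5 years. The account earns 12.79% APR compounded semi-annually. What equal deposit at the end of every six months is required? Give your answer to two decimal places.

CHF 15,676.35

i = 0.1279/2 = 0.06395 per half-year; n = 5·2 = 10.
PMT = 210500 / ( [(1+0.06395)^10 − 1] / 0.06395 ) = 210500 / 13.427871 = 15,676.3492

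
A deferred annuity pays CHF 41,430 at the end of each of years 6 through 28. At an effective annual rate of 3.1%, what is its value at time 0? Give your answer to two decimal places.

Value one period before first payment (t=5): 41430 × [1 − (1+0.031)^(−23)] / 0.031 = 41430 × 16.273934 = 674,229.1046
PV₀ = 674,229.1046 / (1+0.031)^5 = 674,229.1046 / 1.164913 = 578,780.8715

CHF 578,780.87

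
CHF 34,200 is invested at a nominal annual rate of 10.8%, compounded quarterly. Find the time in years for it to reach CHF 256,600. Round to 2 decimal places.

Periodic rate i = 0.108/4 = 0.027.
(1+i)^n = 256600/34200 = 7.50292, so n = ln 7.50292 / ln 1.027 = 75.6436 quarters
= 75.6436/4 years

18.91 years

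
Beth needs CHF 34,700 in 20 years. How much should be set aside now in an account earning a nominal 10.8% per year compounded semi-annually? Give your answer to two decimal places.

CHF 4,233.55

Periodic rate i = 0.108/2 = 0.054; n = 20 × 2 = 40 periods.
PV = 34,700 / (1 + 0.054)^40 = 34,700 / 8.196424 = 4,233.5534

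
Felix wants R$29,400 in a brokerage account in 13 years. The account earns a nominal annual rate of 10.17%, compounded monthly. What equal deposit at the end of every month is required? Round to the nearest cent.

R$91.25

Periodic rate i = 0.1017/12 = 0.008475; n = 13 × 12 = 156 periods.
FV-annuity factor = 322.177073; PMT = 29400 / 322.177073 = 91.2542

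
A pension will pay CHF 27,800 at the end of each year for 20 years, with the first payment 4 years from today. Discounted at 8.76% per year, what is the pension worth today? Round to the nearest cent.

PV at t=3 (ordinary 20-year annuity): 27800 × a(20|0.0876) = 27800 × 9.286838 = 258,174.0849
Discount back 3 years: 258,174.0849 × (1+0.0876)^(−3) = 258,174.0849 × 0.777307 = 200,680.4423

CHF 200,680.44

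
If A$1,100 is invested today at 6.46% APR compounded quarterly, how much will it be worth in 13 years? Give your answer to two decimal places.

A$2,530.46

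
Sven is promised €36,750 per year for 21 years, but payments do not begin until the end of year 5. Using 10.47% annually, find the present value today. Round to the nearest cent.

€206,565.01

PV at t=4 (ordinary 21-year annuity): 36750 × a(21|0.1047) = 36750 × 8.370990 = 307,633.8834
Discount back 4 years: 307,633.8834 × (1+0.1047)^(−4) = 307,633.8834 × 0.671464 = 206,565.0069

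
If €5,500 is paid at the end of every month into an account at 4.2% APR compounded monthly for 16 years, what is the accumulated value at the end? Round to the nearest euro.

€1,502,056

Periodic rate i = 0.042/12 = 0.0035; n = 16 × 12 = 192 periods.
FV = PMT · [(1+i)^n − 1] / i = 5500 · 273.101037 = 1,502,055.7021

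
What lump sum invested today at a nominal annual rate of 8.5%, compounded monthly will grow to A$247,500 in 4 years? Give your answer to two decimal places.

Periodic rate i = 0.085/12 = 0.00708333; n = 4 × 12 = 48 periods.
PV = 247,500 / (1 + 0.00708333)^48 = 247,500 / 1.403265 = 176,374.4148

A$176,374.41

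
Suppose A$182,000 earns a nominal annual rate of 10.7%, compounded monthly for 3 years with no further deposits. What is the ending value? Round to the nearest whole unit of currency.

A$250,531

With 12 periods per year: i = 0.00891667, n = 36.
FV = 182,000 × (1 + 0.00891667)^36 = 250,531.3376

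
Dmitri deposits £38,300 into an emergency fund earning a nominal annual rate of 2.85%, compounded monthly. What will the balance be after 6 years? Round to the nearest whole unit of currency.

£45,433

Periodic rate i = 0.0285/12 = 0.002375; n = 6 × 12 = 72 periods.
FV = PV·(1+i)^n = 38,300 × 1.186250 = 45,433.3835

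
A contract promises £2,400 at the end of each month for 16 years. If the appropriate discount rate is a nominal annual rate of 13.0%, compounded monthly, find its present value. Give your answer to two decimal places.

With 12 periods per year: i = 0.0108333, n = 192.
Annuity factor a(192|0.0108333) = 80.645952; PV = 2400 × 80.645952 = 193,550.2846

£193,550.28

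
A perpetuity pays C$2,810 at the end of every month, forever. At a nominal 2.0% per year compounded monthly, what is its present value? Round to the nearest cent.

C$1,686,000.00

Periodic rate i = 0.02/12 = 0.00166667.
PV = PMT / i = 2810 / 0.00166667 = 1,686,000.0000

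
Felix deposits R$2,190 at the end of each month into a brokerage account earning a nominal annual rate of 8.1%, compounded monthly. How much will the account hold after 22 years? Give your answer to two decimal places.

R$1,591,808.56

With 12 periods per year: i = 0.00675, n = 264.
FV = 2190 × [(1+0.00675)^264 − 1] / 0.00675 = 2190 × 726.853222 = 1,591,808.5556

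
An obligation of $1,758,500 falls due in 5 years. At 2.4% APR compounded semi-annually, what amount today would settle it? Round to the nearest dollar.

$1,560,764

Periodic rate i = 0.024/2 = 0.012; n = 5 × 2 = 10 periods.
Discount factor = (1+0.012)^(−10) = 0.887554; PV = 1,758,500 × 0.887554 = 1,560,764.0301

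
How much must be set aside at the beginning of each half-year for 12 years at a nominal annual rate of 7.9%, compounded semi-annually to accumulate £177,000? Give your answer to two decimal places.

£4,384.82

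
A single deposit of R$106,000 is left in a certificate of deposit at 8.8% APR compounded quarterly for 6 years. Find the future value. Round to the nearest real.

R$178,701

i = 0.088/4 = 0.022 per quarter; n = 6·4 = 24.
106,000 × (1+0.022)^24 = 106,000 × 1.685860 = 178,701.1570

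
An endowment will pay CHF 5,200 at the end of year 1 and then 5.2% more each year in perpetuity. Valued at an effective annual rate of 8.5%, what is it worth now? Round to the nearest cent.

CHF 157,575.76

PV = D₁/(r − g) = 5200/(0.085 − 0.052) = 157,575.7576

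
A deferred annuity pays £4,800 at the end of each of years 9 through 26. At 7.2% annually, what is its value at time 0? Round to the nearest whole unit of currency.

Value one period before first payment (t=8): 4800 × [1 − (1+0.072)^(−18)] / 0.072 = 4800 × 9.915497 = 47,594.3871
PV₀ = 47,594.3871 / (1+0.072)^8 = 47,594.3871 / 1.744047 = 27,289.6179

£27,290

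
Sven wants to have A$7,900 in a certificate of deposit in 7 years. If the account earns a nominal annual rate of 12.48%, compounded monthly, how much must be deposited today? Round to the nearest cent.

A$3,312.74

Periodic rate i = 0.1248/12 = 0.0104; n = 7 × 12 = 84 periods.
Discount factor = (1+0.0104)^(−84) = 0.419334; PV = 7,900 × 0.419334 = 3,312.7353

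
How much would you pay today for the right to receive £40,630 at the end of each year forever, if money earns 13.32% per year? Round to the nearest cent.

£305,030.03

PV = C/r = 40630/0.1332 = 305,030.0300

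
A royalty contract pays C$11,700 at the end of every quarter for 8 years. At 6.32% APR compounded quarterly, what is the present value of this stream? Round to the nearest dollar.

With 4 periods per year: i = 0.0158, n = 32.
PV = 11700 × [1 − (1+0.0158)^(−32)] / 0.0158 = 11700 × 24.966309 = 292,105.8138

C$292,106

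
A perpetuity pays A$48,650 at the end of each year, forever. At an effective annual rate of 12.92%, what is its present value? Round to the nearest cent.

PV = PMT / i = 48650 / 0.1292 = 376,547.9876

A$376,547.99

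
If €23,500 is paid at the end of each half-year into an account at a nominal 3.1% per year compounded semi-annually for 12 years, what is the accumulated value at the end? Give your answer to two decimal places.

€676,950.74

With 2 periods per year: i = 0.0155, n = 24.
Accumulation factor s(24|0.0155) = 28.806415; FV = 23500 × 28.806415 = 676,950.7433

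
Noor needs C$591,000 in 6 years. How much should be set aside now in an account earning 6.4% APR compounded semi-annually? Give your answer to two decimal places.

C$404,977.70

i = 0.064/2 = 0.032 per half-year; n = 6·2 = 12.
PV = FV·(1+i)^(−n) = 591,000 × 0.685241 = 404,977.7036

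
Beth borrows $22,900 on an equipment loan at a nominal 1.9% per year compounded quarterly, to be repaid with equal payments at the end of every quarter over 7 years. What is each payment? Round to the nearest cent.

$875.39

With 4 periods per year: i = 0.00475, n = 28.
PMT = 22900 / ( [1 − (1+0.00475)^(−28)] / 0.00475 ) = 22900 / 26.159831 = 875.3879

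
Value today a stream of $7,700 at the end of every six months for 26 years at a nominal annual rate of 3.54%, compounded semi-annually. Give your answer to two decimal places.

$260,329.75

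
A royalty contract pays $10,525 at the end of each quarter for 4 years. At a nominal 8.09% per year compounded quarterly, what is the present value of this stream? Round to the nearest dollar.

i = 0.0809/4 = 0.020225 per quarter; n = 4·4 = 16.
Annuity factor a(16|0.020225) = 13.553541; PV = 10525 × 13.553541 = 142,651.0141

$142,651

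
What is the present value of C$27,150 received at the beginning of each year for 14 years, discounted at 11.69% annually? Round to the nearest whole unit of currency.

PV = 27150 × [1 − (1+0.1169)^(−14)] / 0.1169 × (1+i) = 27150 × 7.521964 = 204,221.3306
(annuity-due: payments at period start, so ×(1+i).)

C$204,221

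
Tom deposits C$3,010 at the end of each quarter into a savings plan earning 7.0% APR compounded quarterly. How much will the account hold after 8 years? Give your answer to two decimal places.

C$127,660.72

i = 0.07/4 = 0.0175 per quarter; n = 8·4 = 32.
Accumulation factor s(32|0.0175) = 42.412200; FV = 3010 × 42.412200 = 127,660.7207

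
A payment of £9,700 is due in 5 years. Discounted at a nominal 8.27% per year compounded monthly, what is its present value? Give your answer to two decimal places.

With 12 periods per year: i = 0.00689167, n = 60.
PV = 9,700 / (1 + 0.00689167)^60 = 9,700 / 1.509958 = 6,424.0209

£6,424.02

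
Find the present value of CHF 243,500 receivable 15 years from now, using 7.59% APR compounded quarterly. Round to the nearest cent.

i = 0.0759/4 = 0.018975 per quarter; n = 15·4 = 60.
PV = FV·(1+i)^(−n) = 243,500 × 0.323734 = 78,829.2198

CHF 78,829.22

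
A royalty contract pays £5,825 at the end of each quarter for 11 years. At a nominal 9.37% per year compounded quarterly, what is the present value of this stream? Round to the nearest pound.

Periodic rate i = 0.0937/4 = 0.023425; n = 11 × 4 = 44 periods.
PV = PMT · [1 − (1+i)^(−n)] / i = 5825 · 27.277560 = 158,891.7892

£158,892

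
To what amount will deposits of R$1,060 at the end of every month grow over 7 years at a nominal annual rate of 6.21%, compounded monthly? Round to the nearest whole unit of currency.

R$111,176

i = 0.0621/12 = 0.005175 per month; n = 7·12 = 84.
FV = PMT · [(1+i)^n − 1] / i = 1060 · 104.882966 = 111,175.9437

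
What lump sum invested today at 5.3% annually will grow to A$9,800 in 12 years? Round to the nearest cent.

PV = FV·(1+i)^(−n) = 9,800 × 0.538096 = 5,273.3382

A$5,273.34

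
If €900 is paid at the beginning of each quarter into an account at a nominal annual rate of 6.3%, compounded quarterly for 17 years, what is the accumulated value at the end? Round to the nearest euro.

i = 0.063/4 = 0.01575 per quarter; n = 17·4 = 68.
FV = PMT · [(1+i)^n − 1] / i × (1+i) = 900 · 122.150539 = 109,935.4848
(Beginning-of-period payments → annuity-due factor ×(1+i).)

€109,935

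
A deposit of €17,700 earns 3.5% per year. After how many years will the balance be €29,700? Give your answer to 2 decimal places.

15.05 years

n = ln(29700/17700) / ln(1+0.035) = ln(1.67797) / 0.034401 = 15.0454 years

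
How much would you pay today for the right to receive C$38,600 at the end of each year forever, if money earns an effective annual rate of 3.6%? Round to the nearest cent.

C$1,072,222.22

PV = PMT / i = 38600 / 0.036 = 1,072,222.2222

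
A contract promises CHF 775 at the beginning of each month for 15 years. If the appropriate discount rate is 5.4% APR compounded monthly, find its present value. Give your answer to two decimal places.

i = 0.054/12 = 0.0045 per month; n = 15·12 = 180.
PV = PMT · [1 − (1+i)^(−n)] / i × (1+i) = 775 · 123.739415 = 95,898.0466
(annuity-due: payments at period start, so ×(1+i).)

CHF 95,898.05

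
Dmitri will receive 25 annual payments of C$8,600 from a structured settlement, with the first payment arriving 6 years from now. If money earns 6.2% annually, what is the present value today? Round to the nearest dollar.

PV at t=5 (ordinary 25-year annuity): 8600 × a(25|0.062) = 8600 × 12.543981 = 107,878.2350
Discount back 5 years: 107,878.2350 × (1+0.062)^(−5) = 107,878.2350 × 0.740248 = 79,856.6796

C$79,857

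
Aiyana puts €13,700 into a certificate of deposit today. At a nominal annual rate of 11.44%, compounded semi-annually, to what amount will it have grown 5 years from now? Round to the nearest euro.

€23,894

Periodic rate i = 0.1144/2 = 0.0572; n = 5 × 2 = 10 periods.
FV = 13,700 × (1 + 0.0572)^10 = 23,894.1789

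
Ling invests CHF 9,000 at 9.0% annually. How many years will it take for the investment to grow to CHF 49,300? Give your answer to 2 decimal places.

(1+i)^n = 49300/9000 = 5.47778, so n = ln 5.47778 / ln 1.09 = 19.7348 years

19.73 years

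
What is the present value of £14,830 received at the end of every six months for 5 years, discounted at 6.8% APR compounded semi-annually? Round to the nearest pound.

i = 0.068/2 = 0.034 per half-year; n = 5·2 = 10.
Annuity factor a(10|0.034) = 8.358682; PV = 14830 × 8.358682 = 123,959.2549

£123,959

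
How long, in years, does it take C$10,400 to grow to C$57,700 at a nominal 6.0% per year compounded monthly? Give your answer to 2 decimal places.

28.63 years

Periodic rate i = 0.06/12 = 0.005.
(1+i)^n = 57700/10400 = 5.54808, so n = ln 5.54808 / ln 1.005 = 343.5463 months
= 343.5463/12 years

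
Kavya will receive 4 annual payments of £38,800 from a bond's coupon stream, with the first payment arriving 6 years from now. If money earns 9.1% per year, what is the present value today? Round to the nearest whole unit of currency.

Value one period before first payment (t=5): 38800 × [1 − (1+0.091)^(−4)] / 0.091 = 38800 × 3.232622 = 125,425.7169
Discount back 5 years: 125,425.7169 × (1+0.091)^(−5) = 125,425.7169 × 0.646958 = 81,145.2007

£81,145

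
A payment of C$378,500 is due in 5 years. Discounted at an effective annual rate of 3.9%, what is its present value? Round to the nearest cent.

PV = 378,500 / (1 + 0.039)^5 = 378,500 / 1.210815 = 312,599.4043

C$312,599.40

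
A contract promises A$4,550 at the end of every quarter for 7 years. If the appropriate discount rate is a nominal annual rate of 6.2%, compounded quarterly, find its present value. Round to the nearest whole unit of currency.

A$102,721

Periodic rate i = 0.062/4 = 0.0155; n = 7 × 4 = 28 periods.
PV = PMT · [1 − (1+i)^(−n)] / i = 4550 · 22.575946 = 102,720.5527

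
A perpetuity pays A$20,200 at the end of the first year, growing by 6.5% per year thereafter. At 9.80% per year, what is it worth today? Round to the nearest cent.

A$612,121.21

PV = D₁/(r − g) = 20200/(0.098 − 0.065) = 612,121.2121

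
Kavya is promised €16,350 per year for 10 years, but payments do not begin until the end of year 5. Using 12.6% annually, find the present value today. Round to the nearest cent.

€56,084.08

Value one period before first payment (t=4): 16350 × [1 − (1+0.126)^(−10)] / 0.126 = 16350 × 5.514110 = 90,155.6929
PV₀ = 90,155.6929 / (1+0.126)^4 = 90,155.6929 / 1.607510 = 56,084.0791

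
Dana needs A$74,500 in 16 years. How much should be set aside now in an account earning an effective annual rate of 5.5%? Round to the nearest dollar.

A$31,631

PV = FV·(1+i)^(−n) = 74,500 × 0.424581 = 31,631.2911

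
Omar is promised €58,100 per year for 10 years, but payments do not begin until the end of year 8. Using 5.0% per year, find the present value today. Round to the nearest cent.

€318,834.95

Value one period before first payment (t=7): 58100 × [1 − (1+0.05)^(−10)] / 0.05 = 58100 × 7.721735 = 448,632.7994
Discount back 7 years: 448,632.7994 × (1+0.05)^(−7) = 448,632.7994 × 0.710681 = 318,834.9546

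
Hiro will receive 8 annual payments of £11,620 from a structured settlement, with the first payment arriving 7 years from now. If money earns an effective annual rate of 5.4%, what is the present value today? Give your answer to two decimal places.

Value one period before first payment (t=6): 11620 × [1 − (1+0.054)^(−8)] / 0.054 = 11620 × 6.359981 = 73,902.9747
PV₀ = 73,902.9747 / (1+0.054)^6 = 73,902.9747 / 1.371020 = 53,903.6600

£53,903.66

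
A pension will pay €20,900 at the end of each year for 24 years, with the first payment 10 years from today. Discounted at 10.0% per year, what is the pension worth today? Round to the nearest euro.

€79,638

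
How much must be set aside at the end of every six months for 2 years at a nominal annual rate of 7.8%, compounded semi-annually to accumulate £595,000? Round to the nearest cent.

£140,325.45

With 2 periods per year: i = 0.039, n = 4.
PMT = 595000 / ( [(1+0.039)^4 − 1] / 0.039 ) = 595000 / 4.240143 = 140,325.4454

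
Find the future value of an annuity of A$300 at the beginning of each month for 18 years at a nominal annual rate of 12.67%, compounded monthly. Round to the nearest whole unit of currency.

A$248,840

With 12 periods per year: i = 0.0105583, n = 216.
Accumulation factor s(216|0.0105583) × (1+i) = 829.467087; FV = 300 × 829.467087 = 248,840.1261
(annuity-due: payments at period start, so ×(1+i).)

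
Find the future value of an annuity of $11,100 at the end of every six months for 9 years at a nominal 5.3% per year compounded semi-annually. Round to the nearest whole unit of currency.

$251,847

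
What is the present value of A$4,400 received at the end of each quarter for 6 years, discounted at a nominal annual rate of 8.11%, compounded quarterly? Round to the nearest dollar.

A$82,963

i = 0.0811/4 = 0.020275 per quarter; n = 6·4 = 24.
PV = PMT · [1 − (1+i)^(−n)] / i = 4400 · 18.855136 = 82,962.6000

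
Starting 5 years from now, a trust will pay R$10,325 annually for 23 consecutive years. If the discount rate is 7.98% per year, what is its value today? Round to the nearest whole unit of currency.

R$78,894

PV at t=4 (ordinary 23-year annuity): 10325 × a(23|0.0798) = 10325 × 10.387941 = 107,255.4898
Discount back 4 years: 107,255.4898 × (1+0.0798)^(−4) = 107,255.4898 × 0.735575 = 78,894.4110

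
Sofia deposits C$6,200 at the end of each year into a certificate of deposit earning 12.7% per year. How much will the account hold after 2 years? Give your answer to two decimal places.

FV = 6200 × [(1+0.127)^2 − 1] / 0.127 = 6200 × 2.127000 = 13,187.4000

C$13,187.40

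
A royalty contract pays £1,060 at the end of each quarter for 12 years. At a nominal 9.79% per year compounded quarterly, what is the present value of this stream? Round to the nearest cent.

£29,741.44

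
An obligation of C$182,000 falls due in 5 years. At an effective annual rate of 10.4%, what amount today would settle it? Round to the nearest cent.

PV = FV·(1+i)^(−n) = 182,000 × 0.609754 = 110,975.2216

C$110,975.22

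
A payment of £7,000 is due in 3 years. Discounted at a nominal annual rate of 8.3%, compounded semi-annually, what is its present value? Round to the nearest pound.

£5,485

i = 0.083/2 = 0.0415 per half-year; n = 3·2 = 6.
Discount factor = (1+0.0415)^(−6) = 0.783510; PV = 7,000 × 0.783510 = 5,484.5676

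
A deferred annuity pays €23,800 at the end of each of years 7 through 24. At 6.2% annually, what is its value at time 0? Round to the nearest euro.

Value one period before first payment (t=6): 23800 × [1 − (1+0.062)^(−18)] / 0.062 = 23800 × 10.666840 = 253,870.7840
Discount back 6 years: 253,870.7840 × (1+0.062)^(−6) = 253,870.7840 × 0.697032 = 176,956.1349

€176,956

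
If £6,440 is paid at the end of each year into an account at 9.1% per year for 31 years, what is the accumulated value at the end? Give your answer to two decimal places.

£982,190.45

Accumulation factor s(31|0.091) = 152.514046; FV = 6440 × 152.514046 = 982,190.4536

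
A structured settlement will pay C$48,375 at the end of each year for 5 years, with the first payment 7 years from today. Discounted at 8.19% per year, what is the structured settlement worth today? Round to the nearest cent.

PV at t=6 (ordinary 5-year annuity): 48375 × a(5|0.0819) = 48375 × 3.972795 = 192,183.9801
Discount back 6 years: 192,183.9801 × (1+0.0819)^(−6) = 192,183.9801 × 0.623559 = 119,837.9741

C$119,837.97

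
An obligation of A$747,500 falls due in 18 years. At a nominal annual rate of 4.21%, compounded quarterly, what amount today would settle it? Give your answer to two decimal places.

A$351,740.77

With 4 periods per year: i = 0.010525, n = 72.
PV = FV·(1+i)^(−n) = 747,500 × 0.470556 = 351,740.7733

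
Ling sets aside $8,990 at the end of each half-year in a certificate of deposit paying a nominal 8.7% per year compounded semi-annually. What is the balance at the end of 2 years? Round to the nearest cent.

$38,375.18

Periodic rate i = 0.087/2 = 0.0435; n = 2 × 2 = 4 periods.
FV = PMT · [(1+i)^n − 1] / i = 8990 · 4.268651 = 38,375.1753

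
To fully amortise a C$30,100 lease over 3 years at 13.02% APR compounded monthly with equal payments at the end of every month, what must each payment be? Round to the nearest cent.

C$1,014.48

With 12 periods per year: i = 0.01085, n = 36.
PMT = 30100 / ( [1 − (1+0.01085)^(−36)] / 0.01085 ) = 30100 / 29.670433 = 1,014.4779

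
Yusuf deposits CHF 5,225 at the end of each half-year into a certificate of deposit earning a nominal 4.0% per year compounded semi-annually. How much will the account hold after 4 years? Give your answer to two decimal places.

CHF 44,846.01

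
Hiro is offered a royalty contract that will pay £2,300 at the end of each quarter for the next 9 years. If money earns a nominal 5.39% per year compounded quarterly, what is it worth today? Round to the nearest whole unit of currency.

Periodic rate i = 0.0539/4 = 0.013475; n = 9 × 4 = 36 periods.
Annuity factor a(36|0.013475) = 28.376023; PV = 2300 × 28.376023 = 65,264.8532

£65,265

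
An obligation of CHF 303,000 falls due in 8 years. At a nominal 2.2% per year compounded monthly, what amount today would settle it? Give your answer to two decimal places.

i = 0.022/12 = 0.00183333 per month; n = 8·12 = 96.
PV = 303,000 / (1 + 0.00183333)^96 = 303,000 / 1.192246 = 254,142.1972

CHF 254,142.20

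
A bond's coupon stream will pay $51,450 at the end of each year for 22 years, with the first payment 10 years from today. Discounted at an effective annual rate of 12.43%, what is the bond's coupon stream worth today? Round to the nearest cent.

PV at t=9 (ordinary 22-year annuity): 51450 × a(22|0.1243) = 51450 × 7.433941 = 382,476.2697
PV₀ = 382,476.2697 / (1+0.1243)^9 = 382,476.2697 / 2.870383 = 133,249.1965

$133,249.20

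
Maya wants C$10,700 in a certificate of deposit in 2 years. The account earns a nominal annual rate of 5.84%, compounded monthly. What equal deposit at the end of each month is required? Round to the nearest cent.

With 12 periods per year: i = 0.00486667, n = 24.
PMT = 10700 / ( [(1+0.00486667)^24 − 1] / 0.00486667 ) = 10700 / 25.392386 = 421.3862

C$421.39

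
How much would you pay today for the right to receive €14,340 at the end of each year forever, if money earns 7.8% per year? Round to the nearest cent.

€183,846.15

PV = C/r = 14340/0.078 = 183,846.1538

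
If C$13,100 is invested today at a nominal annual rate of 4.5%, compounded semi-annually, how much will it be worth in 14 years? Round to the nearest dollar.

C$24,426

Periodic rate i = 0.045/2 = 0.0225; n = 14 × 2 = 28 periods.
FV = PV·(1+i)^n = 13,100 × 1.864545 = 24,425.5394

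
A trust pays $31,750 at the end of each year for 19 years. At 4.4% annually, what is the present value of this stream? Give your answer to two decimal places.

Annuity factor a(19|0.044) = 12.698730; PV = 31750 × 12.698730 = 403,184.6631

$403,184.66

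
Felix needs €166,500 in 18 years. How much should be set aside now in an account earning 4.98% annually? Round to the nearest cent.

Discount factor = (1+0.0498)^(−18) = 0.416948; PV = 166,500 × 0.416948 = 69,421.8217

€69,421.82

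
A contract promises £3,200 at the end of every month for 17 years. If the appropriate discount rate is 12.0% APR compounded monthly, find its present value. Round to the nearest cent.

£277,967.06

Periodic rate i = 0.12/12 = 0.01; n = 17 × 12 = 204 periods.
Annuity factor a(204|0.01) = 86.864707; PV = 3200 × 86.864707 = 277,967.0640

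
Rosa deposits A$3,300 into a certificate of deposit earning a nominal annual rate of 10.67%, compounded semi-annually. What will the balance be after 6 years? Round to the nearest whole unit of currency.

A$6,157

i = 0.1067/2 = 0.05335 per half-year; n = 6·2 = 12.
FV = 3,300 × (1 + 0.05335)^12 = 6,157.2436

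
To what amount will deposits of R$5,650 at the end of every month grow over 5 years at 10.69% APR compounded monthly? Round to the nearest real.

R$445,590

With 12 periods per year: i = 0.00890833, n = 60.
FV = PMT · [(1+i)^n − 1] / i = 5650 · 78.865538 = 445,590.2877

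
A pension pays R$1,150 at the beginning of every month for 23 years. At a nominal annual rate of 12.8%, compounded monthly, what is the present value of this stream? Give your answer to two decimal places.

R$103,134.96

With 12 periods per year: i = 0.0106667, n = 276.
Annuity factor a(276|0.0106667) × (1+i) = 89.682577; PV = 1150 × 89.682577 = 103,134.9635
(Beginning-of-period payments → annuity-due factor ×(1+i).)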